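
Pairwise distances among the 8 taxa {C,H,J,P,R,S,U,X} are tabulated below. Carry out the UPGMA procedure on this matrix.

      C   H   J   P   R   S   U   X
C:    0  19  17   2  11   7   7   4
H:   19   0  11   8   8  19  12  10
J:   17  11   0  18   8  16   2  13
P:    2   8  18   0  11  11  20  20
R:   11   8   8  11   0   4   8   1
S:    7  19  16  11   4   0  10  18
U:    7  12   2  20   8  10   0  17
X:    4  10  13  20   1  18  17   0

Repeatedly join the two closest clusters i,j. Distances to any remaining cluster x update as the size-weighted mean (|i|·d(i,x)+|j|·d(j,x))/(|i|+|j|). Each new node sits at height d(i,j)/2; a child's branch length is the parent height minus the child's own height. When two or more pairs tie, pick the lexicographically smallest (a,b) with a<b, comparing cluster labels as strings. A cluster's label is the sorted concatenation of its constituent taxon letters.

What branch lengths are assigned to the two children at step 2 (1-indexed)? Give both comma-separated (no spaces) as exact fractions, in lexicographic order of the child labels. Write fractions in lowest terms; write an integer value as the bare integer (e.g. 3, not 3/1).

1,1

1. join R+X (d=1) ⇒ RX; edges |R|=1/2, |X|=1/2
  updated: d(C,RX)=15/2, d(H,RX)=9, d(J,RX)=21/2, d(P,RX)=31/2, d(RX,S)=11, d(RX,U)=25/2
2. join C+P (d=2) ⇒ CP; edges |C|=1, |P|=1
  updated: d(CP,H)=27/2, d(CP,J)=35/2, d(CP,RX)=23/2, d(CP,S)=9, d(CP,U)=27/2
3. join J+U (d=2) ⇒ JU; edges |J|=1, |U|=1
  updated: d(CP,JU)=31/2, d(H,JU)=23/2, d(JU,RX)=23/2, d(JU,S)=13
4. join CP+S (d=9) ⇒ CPS; edges |CP|=7/2, |S|=9/2
  updated: d(CPS,H)=46/3, d(CPS,JU)=44/3, d(CPS,RX)=34/3
5. join H+RX (d=9) ⇒ HRX; edges |H|=9/2, |RX|=4
  updated: d(CPS,HRX)=38/3, d(HRX,JU)=23/2
6. join HRX+JU (d=23/2) ⇒ HJRUX; edges |HRX|=5/4, |JU|=19/4
  updated: d(CPS,HJRUX)=202/15
7. join CPS+HJRUX (d=202/15) ⇒ CHJPRSUX; edges |CPS|=67/30, |HJRUX|=59/60
final tree: (((C:1,P:1):7/2,S:9/2):67/30,((H:9/2,(R:1/2,X:1/2):4):5/4,(J:1,U:1):19/4):59/60)
total length: 1843/60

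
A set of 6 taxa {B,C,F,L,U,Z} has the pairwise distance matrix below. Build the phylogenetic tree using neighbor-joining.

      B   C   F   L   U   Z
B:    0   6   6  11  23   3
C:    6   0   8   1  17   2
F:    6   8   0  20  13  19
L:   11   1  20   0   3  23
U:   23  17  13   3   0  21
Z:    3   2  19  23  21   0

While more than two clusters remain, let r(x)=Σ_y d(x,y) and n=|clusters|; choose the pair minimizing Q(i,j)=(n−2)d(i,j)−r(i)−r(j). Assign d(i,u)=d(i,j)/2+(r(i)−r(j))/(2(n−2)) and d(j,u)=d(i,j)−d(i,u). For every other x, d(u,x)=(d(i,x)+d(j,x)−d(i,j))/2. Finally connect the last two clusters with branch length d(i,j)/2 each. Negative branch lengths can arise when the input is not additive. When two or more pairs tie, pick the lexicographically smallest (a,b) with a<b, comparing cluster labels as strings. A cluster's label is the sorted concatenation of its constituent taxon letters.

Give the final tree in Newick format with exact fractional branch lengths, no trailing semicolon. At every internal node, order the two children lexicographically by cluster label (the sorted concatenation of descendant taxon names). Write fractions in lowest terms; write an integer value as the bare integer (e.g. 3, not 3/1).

((((B:-5/6,Z:23/6):17/4,C:-7/4):2,F:25/4):35/8,(L:-7/8,U:31/8):35/8)

step 1: merge (L,U) at d=3, Q=-123; branch lengths L→-7/8, U→31/8; new cluster LU
  updated: d(B,LU)=31/2, d(C,LU)=15/2, d(F,LU)=15, d(LU,Z)=41/2
step 2: merge (B,Z) at d=3, Q=-66; branch lengths B→-5/6, Z→23/6; new cluster BZ
  updated: d(BZ,C)=5/2, d(BZ,F)=11, d(BZ,LU)=33/2
step 3: merge (BZ,C) at d=5/2, Q=-43; branch lengths BZ→17/4, C→-7/4; new cluster BCZ
  updated: d(BCZ,F)=33/4, d(BCZ,LU)=43/4
step 4: merge (BCZ,F) at d=33/4, Q=-34; branch lengths BCZ→2, F→25/4; new cluster BCFZ
  updated: d(BCFZ,LU)=35/4
step 5: merge (BCFZ,LU) at d=35/4; branch lengths BCFZ→35/8, LU→35/8; new cluster BCFLUZ
final tree: ((((B:-5/6,Z:23/6):17/4,C:-7/4):2,F:25/4):35/8,(L:-7/8,U:31/8):35/8)
total length: 51/2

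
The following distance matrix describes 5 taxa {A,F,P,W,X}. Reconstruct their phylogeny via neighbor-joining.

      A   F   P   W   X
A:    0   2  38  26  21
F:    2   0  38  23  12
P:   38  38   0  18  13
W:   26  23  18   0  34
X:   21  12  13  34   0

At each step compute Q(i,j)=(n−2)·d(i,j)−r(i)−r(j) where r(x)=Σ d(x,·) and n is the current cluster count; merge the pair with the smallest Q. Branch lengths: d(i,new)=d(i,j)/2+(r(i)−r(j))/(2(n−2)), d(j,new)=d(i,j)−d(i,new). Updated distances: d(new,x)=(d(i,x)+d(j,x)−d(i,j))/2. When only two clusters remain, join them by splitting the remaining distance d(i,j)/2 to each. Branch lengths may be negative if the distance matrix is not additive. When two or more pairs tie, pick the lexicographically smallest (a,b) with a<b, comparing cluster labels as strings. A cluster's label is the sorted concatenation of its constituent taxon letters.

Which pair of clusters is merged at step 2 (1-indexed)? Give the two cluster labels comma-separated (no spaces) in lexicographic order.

AF,X

1. join A+F (d=2, Q=-156) ⇒ AF; edges |A|=3, |F|=-1
  updated: d(AF,P)=37, d(AF,W)=47/2, d(AF,X)=31/2
2. join AF+X (d=31/2, Q=-215/2) ⇒ AFX; edges |AF|=89/8, |X|=35/8
  updated: d(AFX,P)=69/4, d(AFX,W)=21
3. join AFX+P (d=69/4, Q=-225/4) ⇒ AFPX; edges |AFX|=81/8, |P|=57/8
  updated: d(AFPX,W)=87/8
4. join AFPX+W (d=87/8) ⇒ AFPWX; edges |AFPX|=87/16, |W|=87/16
final tree: ((((A:3,F:-1):89/8,X:35/8):81/8,P:57/8):87/16,W:87/16)
total length: 365/8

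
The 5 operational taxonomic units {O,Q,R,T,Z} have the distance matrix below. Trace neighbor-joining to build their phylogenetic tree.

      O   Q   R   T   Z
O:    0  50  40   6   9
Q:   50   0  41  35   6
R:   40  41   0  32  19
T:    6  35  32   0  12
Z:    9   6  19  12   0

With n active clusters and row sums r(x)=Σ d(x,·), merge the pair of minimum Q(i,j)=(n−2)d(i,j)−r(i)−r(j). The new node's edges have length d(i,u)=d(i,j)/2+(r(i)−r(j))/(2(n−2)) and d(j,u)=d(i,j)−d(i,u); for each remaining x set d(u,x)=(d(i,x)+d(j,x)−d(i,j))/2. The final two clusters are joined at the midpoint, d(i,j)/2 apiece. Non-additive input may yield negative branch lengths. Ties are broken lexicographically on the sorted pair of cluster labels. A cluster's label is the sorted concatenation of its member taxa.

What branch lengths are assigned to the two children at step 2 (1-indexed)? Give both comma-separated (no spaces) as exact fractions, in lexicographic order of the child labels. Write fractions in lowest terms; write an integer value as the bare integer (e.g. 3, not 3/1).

step 1: merge (O,T) at d=6, Q=-172; branch lengths O→19/3, T→-1/3; new cluster OT
  updated: d(OT,Q)=79/2, d(OT,R)=33, d(OT,Z)=15/2
step 2: merge (OT,R) at d=33, Q=-107; branch lengths OT→53/4, R→79/4; new cluster ORT
  updated: d(ORT,Q)=95/4, d(ORT,Z)=-13/4
step 3: merge (ORT,Q) at d=95/4, Q=-53/2; branch lengths ORT→29/4, Q→33/2; new cluster OQRT
  updated: d(OQRT,Z)=-21/2
step 4: merge (OQRT,Z) at d=-21/2; branch lengths OQRT→-21/4, Z→-21/4; new cluster OQRTZ
final tree: ((((O:19/3,T:-1/3):53/4,R:79/4):29/4,Q:33/2):-21/4,Z:-21/4)
total length: 209/4

53/4,79/4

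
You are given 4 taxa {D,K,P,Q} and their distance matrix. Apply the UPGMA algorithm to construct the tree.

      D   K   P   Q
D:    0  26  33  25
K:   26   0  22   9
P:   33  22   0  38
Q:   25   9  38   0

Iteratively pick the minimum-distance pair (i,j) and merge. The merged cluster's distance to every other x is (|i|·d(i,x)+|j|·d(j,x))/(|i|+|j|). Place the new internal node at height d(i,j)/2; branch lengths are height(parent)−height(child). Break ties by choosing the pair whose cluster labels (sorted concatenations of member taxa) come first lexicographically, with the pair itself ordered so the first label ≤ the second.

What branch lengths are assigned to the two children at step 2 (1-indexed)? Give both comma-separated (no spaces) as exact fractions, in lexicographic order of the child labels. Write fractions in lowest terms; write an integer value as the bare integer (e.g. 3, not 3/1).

51/4,33/4

step 1: merge (K,Q) at d=9; branch lengths K→9/2, Q→9/2; new cluster KQ
  updated: d(D,KQ)=51/2, d(KQ,P)=30
step 2: merge (D,KQ) at d=51/2; branch lengths D→51/4, KQ→33/4; new cluster DKQ
  updated: d(DKQ,P)=31
step 3: merge (DKQ,P) at d=31; branch lengths DKQ→11/4, P→31/2; new cluster DKPQ
final tree: ((D:51/4,(K:9/2,Q:9/2):33/4):11/4,P:31/2)
total length: 193/4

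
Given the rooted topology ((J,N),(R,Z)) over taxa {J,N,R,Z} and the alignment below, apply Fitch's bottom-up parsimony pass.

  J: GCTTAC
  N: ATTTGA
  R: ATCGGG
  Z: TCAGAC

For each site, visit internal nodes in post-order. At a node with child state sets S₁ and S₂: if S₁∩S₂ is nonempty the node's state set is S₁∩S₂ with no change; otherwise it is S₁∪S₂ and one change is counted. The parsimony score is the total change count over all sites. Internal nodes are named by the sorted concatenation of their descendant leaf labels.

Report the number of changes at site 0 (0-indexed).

[col 0] JN: children J:{G}, N:{A} ∪→ {A,G}; cost 1
[col 0] RZ: children R:{A}, Z:{T} ∪→ {A,T}; cost 1
[col 0] JNRZ: children JN:{A,G}, RZ:{A,T} ∩→ {A}; cost 0
[col 1] JN: children J:{C}, N:{T} ∪→ {C,T}; cost 1
[col 1] RZ: children R:{T}, Z:{C} ∪→ {C,T}; cost 1
[col 1] JNRZ: children JN:{C,T}, RZ:{C,T} ∩→ {C,T}; cost 0
[col 2] JN: children J:{T}, N:{T} ∩→ {T}; cost 0
[col 2] RZ: children R:{C}, Z:{A} ∪→ {A,C}; cost 1
[col 2] JNRZ: children JN:{T}, RZ:{A,C} ∪→ {A,C,T}; cost 1
[col 3] JN: children J:{T}, N:{T} ∩→ {T}; cost 0
[col 3] RZ: children R:{G}, Z:{G} ∩→ {G}; cost 0
[col 3] JNRZ: children JN:{T}, RZ:{G} ∪→ {G,T}; cost 1
[col 4] JN: children J:{A}, N:{G} ∪→ {A,G}; cost 1
[col 4] RZ: children R:{G}, Z:{A} ∪→ {A,G}; cost 1
[col 4] JNRZ: children JN:{A,G}, RZ:{A,G} ∩→ {A,G}; cost 0
[col 5] JN: children J:{C}, N:{A} ∪→ {A,C}; cost 1
[col 5] RZ: children R:{G}, Z:{C} ∪→ {C,G}; cost 1
[col 5] JNRZ: children JN:{A,C}, RZ:{C,G} ∩→ {C}; cost 0
per-site changes: [2, 2, 2, 1, 2, 2]; total = 11

2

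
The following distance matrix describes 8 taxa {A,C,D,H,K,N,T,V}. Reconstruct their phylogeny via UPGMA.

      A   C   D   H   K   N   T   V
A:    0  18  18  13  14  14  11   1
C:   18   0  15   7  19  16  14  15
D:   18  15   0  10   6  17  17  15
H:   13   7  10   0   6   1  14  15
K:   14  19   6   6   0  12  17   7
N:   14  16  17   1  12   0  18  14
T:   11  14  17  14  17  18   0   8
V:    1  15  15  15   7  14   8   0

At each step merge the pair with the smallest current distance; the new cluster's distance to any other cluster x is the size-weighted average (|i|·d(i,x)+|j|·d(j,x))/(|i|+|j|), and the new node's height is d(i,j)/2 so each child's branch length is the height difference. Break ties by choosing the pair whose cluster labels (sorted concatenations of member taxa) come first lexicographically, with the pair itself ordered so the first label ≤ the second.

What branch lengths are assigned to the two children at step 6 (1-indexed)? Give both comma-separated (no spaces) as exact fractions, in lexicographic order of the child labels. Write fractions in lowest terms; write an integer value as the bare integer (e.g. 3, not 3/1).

57/8,3/2

step 1: merge (A,V) at d=1; branch lengths A→1/2, V→1/2; new cluster AV
  updated: d(AV,C)=33/2, d(AV,D)=33/2, d(AV,H)=14, d(AV,K)=21/2, d(AV,N)=14, d(AV,T)=19/2
step 2: merge (H,N) at d=1; branch lengths H→1/2, N→1/2; new cluster HN
  updated: d(AV,HN)=14, d(C,HN)=23/2, d(D,HN)=27/2, d(HN,K)=9, d(HN,T)=16
step 3: merge (D,K) at d=6; branch lengths D→3, K→3; new cluster DK
  updated: d(AV,DK)=27/2, d(C,DK)=17, d(DK,HN)=45/4, d(DK,T)=17
step 4: merge (AV,T) at d=19/2; branch lengths AV→17/4, T→19/4; new cluster ATV
  updated: d(ATV,C)=47/3, d(ATV,DK)=44/3, d(ATV,HN)=44/3
step 5: merge (DK,HN) at d=45/4; branch lengths DK→21/8, HN→41/8; new cluster DHKN
  updated: d(ATV,DHKN)=44/3, d(C,DHKN)=57/4
step 6: merge (C,DHKN) at d=57/4; branch lengths C→57/8, DHKN→3/2; new cluster CDHKN
  updated: d(ATV,CDHKN)=223/15
step 7: merge (ATV,CDHKN) at d=223/15; branch lengths ATV→161/60, CDHKN→37/120; new cluster ACDHKNTV
final tree: (((A:1/2,V:1/2):17/4,T:19/4):161/60,(C:57/8,((D:3,K:3):21/8,(H:1/2,N:1/2):41/8):3/2):37/120)
total length: 1091/30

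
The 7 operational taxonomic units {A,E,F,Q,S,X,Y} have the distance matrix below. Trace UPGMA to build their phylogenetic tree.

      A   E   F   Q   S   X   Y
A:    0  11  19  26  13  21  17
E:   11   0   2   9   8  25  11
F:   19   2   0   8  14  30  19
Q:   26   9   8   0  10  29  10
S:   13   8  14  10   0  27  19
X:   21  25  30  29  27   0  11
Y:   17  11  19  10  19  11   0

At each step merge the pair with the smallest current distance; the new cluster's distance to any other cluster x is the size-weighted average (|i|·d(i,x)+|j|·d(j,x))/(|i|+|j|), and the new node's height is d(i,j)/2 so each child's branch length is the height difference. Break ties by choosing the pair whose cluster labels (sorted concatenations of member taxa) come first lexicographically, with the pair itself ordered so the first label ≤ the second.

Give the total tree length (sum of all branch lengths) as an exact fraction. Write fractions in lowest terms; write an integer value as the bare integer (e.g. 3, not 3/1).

step 1: merge (E,F) at d=2; branch lengths E→1, F→1; new cluster EF
  updated: d(A,EF)=15, d(EF,Q)=17/2, d(EF,S)=11, d(EF,X)=55/2, d(EF,Y)=15
step 2: merge (EF,Q) at d=17/2; branch lengths EF→13/4, Q→17/4; new cluster EFQ
  updated: d(A,EFQ)=56/3, d(EFQ,S)=32/3, d(EFQ,X)=28, d(EFQ,Y)=40/3
step 3: merge (EFQ,S) at d=32/3; branch lengths EFQ→13/12, S→16/3; new cluster EFQS
  updated: d(A,EFQS)=69/4, d(EFQS,X)=111/4, d(EFQS,Y)=59/4
step 4: merge (X,Y) at d=11; branch lengths X→11/2, Y→11/2; new cluster XY
  updated: d(A,XY)=19, d(EFQS,XY)=85/4
step 5: merge (A,EFQS) at d=69/4; branch lengths A→69/8, EFQS→79/24; new cluster AEFQS
  updated: d(AEFQS,XY)=104/5
step 6: merge (AEFQS,XY) at d=104/5; branch lengths AEFQS→71/40, XY→49/10; new cluster AEFQSXY
final tree: ((A:69/8,(((E:1,F:1):13/4,Q:17/4):13/12,S:16/3):79/24):71/40,(X:11/2,Y:11/2):49/10)
total length: 5461/120

5461/120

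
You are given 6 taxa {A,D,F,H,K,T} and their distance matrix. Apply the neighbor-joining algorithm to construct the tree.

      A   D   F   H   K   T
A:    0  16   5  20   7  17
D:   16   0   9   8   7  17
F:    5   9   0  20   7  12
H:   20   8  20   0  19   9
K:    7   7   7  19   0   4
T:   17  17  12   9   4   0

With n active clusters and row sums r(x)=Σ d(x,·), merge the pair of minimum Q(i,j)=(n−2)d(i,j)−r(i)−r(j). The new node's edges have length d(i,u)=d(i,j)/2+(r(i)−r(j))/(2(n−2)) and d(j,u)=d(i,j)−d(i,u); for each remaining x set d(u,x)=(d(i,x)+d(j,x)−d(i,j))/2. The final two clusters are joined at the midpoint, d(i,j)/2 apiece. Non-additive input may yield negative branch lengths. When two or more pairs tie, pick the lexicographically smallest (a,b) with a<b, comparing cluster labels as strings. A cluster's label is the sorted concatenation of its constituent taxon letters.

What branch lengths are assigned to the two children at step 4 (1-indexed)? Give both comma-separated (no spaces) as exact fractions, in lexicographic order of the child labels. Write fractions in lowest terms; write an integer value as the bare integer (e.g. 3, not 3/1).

31/16,83/16

step 1: merge (D,H) at d=8, Q=-101; branch lengths D→13/8, H→51/8; new cluster DH
  updated: d(A,DH)=14, d(DH,F)=21/2, d(DH,K)=9, d(DH,T)=9
step 2: merge (A,F) at d=5, Q=-125/2; branch lengths A→47/12, F→13/12; new cluster AF
  updated: d(AF,DH)=39/4, d(AF,K)=9/2, d(AF,T)=12
step 3: merge (AF,K) at d=9/2, Q=-139/4; branch lengths AF→71/16, K→1/16; new cluster AFK
  updated: d(AFK,DH)=57/8, d(AFK,T)=23/4
step 4: merge (AFK,DH) at d=57/8, Q=-175/8; branch lengths AFK→31/16, DH→83/16; new cluster ADFHK
  updated: d(ADFHK,T)=61/16
step 5: merge (ADFHK,T) at d=61/16; branch lengths ADFHK→61/32, T→61/32; new cluster ADFHKT
final tree: ((((A:47/12,F:13/12):71/16,K:1/16):31/16,(D:13/8,H:51/8):83/16):61/32,T:61/32)
total length: 455/16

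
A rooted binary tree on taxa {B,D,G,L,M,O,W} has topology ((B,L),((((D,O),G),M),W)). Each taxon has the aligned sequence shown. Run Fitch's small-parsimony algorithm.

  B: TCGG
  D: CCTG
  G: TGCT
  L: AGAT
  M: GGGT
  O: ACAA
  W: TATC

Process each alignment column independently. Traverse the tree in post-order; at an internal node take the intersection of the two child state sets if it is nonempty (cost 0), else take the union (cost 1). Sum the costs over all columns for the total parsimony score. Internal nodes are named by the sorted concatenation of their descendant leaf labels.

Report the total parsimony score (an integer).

16

[col 0] BL: children B:{T}, L:{A} ∪→ {A,T}; cost 1
[col 0] DO: children D:{C}, O:{A} ∪→ {A,C}; cost 1
[col 0] DGO: children DO:{A,C}, G:{T} ∪→ {A,C,T}; cost 1
[col 0] DGMO: children DGO:{A,C,T}, M:{G} ∪→ {A,C,G,T}; cost 1
[col 0] DGMOW: children DGMO:{A,C,G,T}, W:{T} ∩→ {T}; cost 0
[col 0] BDGLMOW: children BL:{A,T}, DGMOW:{T} ∩→ {T}; cost 0
[col 1] BL: children B:{C}, L:{G} ∪→ {C,G}; cost 1
[col 1] DO: children D:{C}, O:{C} ∩→ {C}; cost 0
[col 1] DGO: children DO:{C}, G:{G} ∪→ {C,G}; cost 1
[col 1] DGMO: children DGO:{C,G}, M:{G} ∩→ {G}; cost 0
[col 1] DGMOW: children DGMO:{G}, W:{A} ∪→ {A,G}; cost 1
[col 1] BDGLMOW: children BL:{C,G}, DGMOW:{A,G} ∩→ {G}; cost 0
[col 2] BL: children B:{G}, L:{A} ∪→ {A,G}; cost 1
[col 2] DO: children D:{T}, O:{A} ∪→ {A,T}; cost 1
[col 2] DGO: children DO:{A,T}, G:{C} ∪→ {A,C,T}; cost 1
[col 2] DGMO: children DGO:{A,C,T}, M:{G} ∪→ {A,C,G,T}; cost 1
[col 2] DGMOW: children DGMO:{A,C,G,T}, W:{T} ∩→ {T}; cost 0
[col 2] BDGLMOW: children BL:{A,G}, DGMOW:{T} ∪→ {A,G,T}; cost 1
[col 3] BL: children B:{G}, L:{T} ∪→ {G,T}; cost 1
[col 3] DO: children D:{G}, O:{A} ∪→ {A,G}; cost 1
[col 3] DGO: children DO:{A,G}, G:{T} ∪→ {A,G,T}; cost 1
[col 3] DGMO: children DGO:{A,G,T}, M:{T} ∩→ {T}; cost 0
[col 3] DGMOW: children DGMO:{T}, W:{C} ∪→ {C,T}; cost 1
[col 3] BDGLMOW: children BL:{G,T}, DGMOW:{C,T} ∩→ {T}; cost 0
per-site changes: [4, 3, 5, 4]; total = 16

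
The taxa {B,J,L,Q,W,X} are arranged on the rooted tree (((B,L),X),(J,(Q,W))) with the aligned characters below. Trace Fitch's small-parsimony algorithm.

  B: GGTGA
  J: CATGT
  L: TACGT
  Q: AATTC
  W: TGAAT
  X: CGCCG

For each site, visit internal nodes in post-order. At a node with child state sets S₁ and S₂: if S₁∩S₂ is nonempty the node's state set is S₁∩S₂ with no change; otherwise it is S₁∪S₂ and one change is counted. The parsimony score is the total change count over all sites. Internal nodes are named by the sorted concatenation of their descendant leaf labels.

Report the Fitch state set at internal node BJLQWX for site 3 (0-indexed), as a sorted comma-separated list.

site 0, node BL: B={G} ∪ L={T} → {G,T} (+1)
site 0, node BLX: BL={G,T} ∪ X={C} → {C,G,T} (+1)
site 0, node QW: Q={A} ∪ W={T} → {A,T} (+1)
site 0, node JQW: J={C} ∪ QW={A,T} → {A,C,T} (+1)
site 0, node BJLQWX: BLX={C,G,T} ∩ JQW={A,C,T} → {C,T} (+0)
site 1, node BL: B={G} ∪ L={A} → {A,G} (+1)
site 1, node BLX: BL={A,G} ∩ X={G} → {G} (+0)
site 1, node QW: Q={A} ∪ W={G} → {A,G} (+1)
site 1, node JQW: J={A} ∩ QW={A,G} → {A} (+0)
site 1, node BJLQWX: BLX={G} ∪ JQW={A} → {A,G} (+1)
site 2, node BL: B={T} ∪ L={C} → {C,T} (+1)
site 2, node BLX: BL={C,T} ∩ X={C} → {C} (+0)
site 2, node QW: Q={T} ∪ W={A} → {A,T} (+1)
site 2, node JQW: J={T} ∩ QW={A,T} → {T} (+0)
site 2, node BJLQWX: BLX={C} ∪ JQW={T} → {C,T} (+1)
site 3, node BL: B={G} ∩ L={G} → {G} (+0)
site 3, node BLX: BL={G} ∪ X={C} → {C,G} (+1)
site 3, node QW: Q={T} ∪ W={A} → {A,T} (+1)
site 3, node JQW: J={G} ∪ QW={A,T} → {A,G,T} (+1)
site 3, node BJLQWX: BLX={C,G} ∩ JQW={A,G,T} → {G} (+0)
site 4, node BL: B={A} ∪ L={T} → {A,T} (+1)
site 4, node BLX: BL={A,T} ∪ X={G} → {A,G,T} (+1)
site 4, node QW: Q={C} ∪ W={T} → {C,T} (+1)
site 4, node JQW: J={T} ∩ QW={C,T} → {T} (+0)
site 4, node BJLQWX: BLX={A,G,T} ∩ JQW={T} → {T} (+0)
per-site changes: [4, 3, 3, 3, 3]; total = 16

G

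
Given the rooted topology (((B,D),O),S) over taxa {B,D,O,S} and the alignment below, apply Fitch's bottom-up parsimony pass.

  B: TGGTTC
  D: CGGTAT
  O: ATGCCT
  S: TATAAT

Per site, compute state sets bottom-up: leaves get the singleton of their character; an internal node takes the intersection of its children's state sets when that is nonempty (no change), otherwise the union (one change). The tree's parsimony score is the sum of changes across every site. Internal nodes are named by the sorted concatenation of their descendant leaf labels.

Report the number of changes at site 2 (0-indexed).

[col 0] BD: children B:{T}, D:{C} ∪→ {C,T}; cost 1
[col 0] BDO: children BD:{C,T}, O:{A} ∪→ {A,C,T}; cost 1
[col 0] BDOS: children BDO:{A,C,T}, S:{T} ∩→ {T}; cost 0
[col 1] BD: children B:{G}, D:{G} ∩→ {G}; cost 0
[col 1] BDO: children BD:{G}, O:{T} ∪→ {G,T}; cost 1
[col 1] BDOS: children BDO:{G,T}, S:{A} ∪→ {A,G,T}; cost 1
[col 2] BD: children B:{G}, D:{G} ∩→ {G}; cost 0
[col 2] BDO: children BD:{G}, O:{G} ∩→ {G}; cost 0
[col 2] BDOS: children BDO:{G}, S:{T} ∪→ {G,T}; cost 1
[col 3] BD: children B:{T}, D:{T} ∩→ {T}; cost 0
[col 3] BDO: children BD:{T}, O:{C} ∪→ {C,T}; cost 1
[col 3] BDOS: children BDO:{C,T}, S:{A} ∪→ {A,C,T}; cost 1
[col 4] BD: children B:{T}, D:{A} ∪→ {A,T}; cost 1
[col 4] BDO: children BD:{A,T}, O:{C} ∪→ {A,C,T}; cost 1
[col 4] BDOS: children BDO:{A,C,T}, S:{A} ∩→ {A}; cost 0
[col 5] BD: children B:{C}, D:{T} ∪→ {C,T}; cost 1
[col 5] BDO: children BD:{C,T}, O:{T} ∩→ {T}; cost 0
[col 5] BDOS: children BDO:{T}, S:{T} ∩→ {T}; cost 0
per-site changes: [2, 2, 1, 2, 2, 1]; total = 10

1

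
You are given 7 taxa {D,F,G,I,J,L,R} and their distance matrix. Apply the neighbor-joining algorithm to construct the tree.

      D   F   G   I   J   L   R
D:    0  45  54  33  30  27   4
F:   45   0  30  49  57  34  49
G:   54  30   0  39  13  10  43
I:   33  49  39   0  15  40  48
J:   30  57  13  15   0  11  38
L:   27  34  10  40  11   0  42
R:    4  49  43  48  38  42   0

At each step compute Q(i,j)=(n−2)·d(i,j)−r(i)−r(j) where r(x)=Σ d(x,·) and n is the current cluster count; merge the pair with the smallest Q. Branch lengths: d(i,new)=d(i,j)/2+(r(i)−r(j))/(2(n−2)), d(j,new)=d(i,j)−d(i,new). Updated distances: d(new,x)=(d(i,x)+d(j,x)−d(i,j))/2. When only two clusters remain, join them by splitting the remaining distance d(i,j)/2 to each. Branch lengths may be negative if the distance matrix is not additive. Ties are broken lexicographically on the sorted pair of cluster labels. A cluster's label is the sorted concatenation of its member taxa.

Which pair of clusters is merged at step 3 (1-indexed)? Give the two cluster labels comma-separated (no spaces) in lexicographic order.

DR,IJ

iteration 1: select D,R (d=4, Q=-397); attach at lengths (-11/10, 51/10); label the merged cluster DR
  updated: d(DR,F)=45, d(DR,G)=93/2, d(DR,I)=77/2, d(DR,J)=32, d(DR,L)=65/2
iteration 2: select I,J (d=15, Q=-499/2); attach at lengths (227/16, 13/16); label the merged cluster IJ
  updated: d(DR,IJ)=111/4, d(F,IJ)=91/2, d(G,IJ)=37/2, d(IJ,L)=18
iteration 3: select DR,IJ (d=111/4, Q=-713/4); attach at lengths (167/8, 55/8); label the merged cluster DIJR
  updated: d(DIJR,F)=251/8, d(DIJR,G)=149/8, d(DIJR,L)=91/8
iteration 4: select DIJR,F (d=251/8, Q=-94); attach at lengths (115/16, 387/16); label the merged cluster DFIJR
  updated: d(DFIJR,G)=69/8, d(DFIJR,L)=7
iteration 5: select DFIJR,G (d=69/8, Q=-205/8); attach at lengths (45/16, 93/16); label the merged cluster DFGIJR
  updated: d(DFGIJR,L)=67/16
iteration 6: select DFGIJR,L (d=67/16); attach at lengths (67/32, 67/32); label the merged cluster DFGIJLR
final tree: (((((D:-11/10,R:51/10):167/8,(I:227/16,J:13/16):55/8):115/16,F:387/16):45/16,G:93/16):67/32,L:67/32)
total length: 1455/16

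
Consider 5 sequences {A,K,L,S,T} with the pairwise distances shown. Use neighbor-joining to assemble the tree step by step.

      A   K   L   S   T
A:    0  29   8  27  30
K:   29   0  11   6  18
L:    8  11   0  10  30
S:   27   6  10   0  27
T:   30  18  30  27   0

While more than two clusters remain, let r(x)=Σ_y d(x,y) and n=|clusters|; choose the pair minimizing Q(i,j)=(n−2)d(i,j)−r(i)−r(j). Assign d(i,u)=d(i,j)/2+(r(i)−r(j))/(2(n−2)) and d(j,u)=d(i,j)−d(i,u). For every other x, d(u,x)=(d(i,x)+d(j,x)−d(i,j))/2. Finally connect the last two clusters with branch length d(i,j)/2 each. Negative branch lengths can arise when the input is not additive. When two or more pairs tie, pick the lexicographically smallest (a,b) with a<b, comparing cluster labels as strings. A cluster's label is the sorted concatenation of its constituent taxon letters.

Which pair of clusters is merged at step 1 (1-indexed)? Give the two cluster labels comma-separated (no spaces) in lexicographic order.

1. join A+L (d=8, Q=-129) ⇒ AL; edges |A|=59/6, |L|=-11/6
  updated: d(AL,K)=16, d(AL,S)=29/2, d(AL,T)=26
2. join AL+T (d=26, Q=-151/2) ⇒ ALT; edges |AL|=75/8, |T|=133/8
  updated: d(ALT,K)=4, d(ALT,S)=31/4
3. join ALT+K (d=4, Q=-71/4) ⇒ AKLT; edges |ALT|=23/8, |K|=9/8
  updated: d(AKLT,S)=39/8
4. join AKLT+S (d=39/8) ⇒ AKLST; edges |AKLT|=39/16, |S|=39/16
final tree: ((((A:59/6,L:-11/6):75/8,T:133/8):23/8,K:9/8):39/16,S:39/16)
total length: 343/8

A,L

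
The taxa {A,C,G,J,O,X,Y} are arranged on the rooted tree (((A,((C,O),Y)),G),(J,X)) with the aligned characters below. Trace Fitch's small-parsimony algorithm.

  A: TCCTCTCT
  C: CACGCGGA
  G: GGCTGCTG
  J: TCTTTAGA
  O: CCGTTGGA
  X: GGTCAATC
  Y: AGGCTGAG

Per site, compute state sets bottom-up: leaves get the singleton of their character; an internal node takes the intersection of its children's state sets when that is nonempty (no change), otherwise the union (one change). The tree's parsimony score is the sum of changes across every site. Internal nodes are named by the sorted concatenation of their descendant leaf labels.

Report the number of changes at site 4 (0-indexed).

4

site 0, node CO: C={C} ∩ O={C} → {C} (+0)
site 0, node COY: CO={C} ∪ Y={A} → {A,C} (+1)
site 0, node ACOY: A={T} ∪ COY={A,C} → {A,C,T} (+1)
site 0, node ACGOY: ACOY={A,C,T} ∪ G={G} → {A,C,G,T} (+1)
site 0, node JX: J={T} ∪ X={G} → {G,T} (+1)
site 0, node ACGJOXY: ACGOY={A,C,G,T} ∩ JX={G,T} → {G,T} (+0)
site 1, node CO: C={A} ∪ O={C} → {A,C} (+1)
site 1, node COY: CO={A,C} ∪ Y={G} → {A,C,G} (+1)
site 1, node ACOY: A={C} ∩ COY={A,C,G} → {C} (+0)
site 1, node ACGOY: ACOY={C} ∪ G={G} → {C,G} (+1)
site 1, node JX: J={C} ∪ X={G} → {C,G} (+1)
site 1, node ACGJOXY: ACGOY={C,G} ∩ JX={C,G} → {C,G} (+0)
site 2, node CO: C={C} ∪ O={G} → {C,G} (+1)
site 2, node COY: CO={C,G} ∩ Y={G} → {G} (+0)
site 2, node ACOY: A={C} ∪ COY={G} → {C,G} (+1)
site 2, node ACGOY: ACOY={C,G} ∩ G={C} → {C} (+0)
site 2, node JX: J={T} ∩ X={T} → {T} (+0)
site 2, node ACGJOXY: ACGOY={C} ∪ JX={T} → {C,T} (+1)
site 3, node CO: C={G} ∪ O={T} → {G,T} (+1)
site 3, node COY: CO={G,T} ∪ Y={C} → {C,G,T} (+1)
site 3, node ACOY: A={T} ∩ COY={C,G,T} → {T} (+0)
site 3, node ACGOY: ACOY={T} ∩ G={T} → {T} (+0)
site 3, node JX: J={T} ∪ X={C} → {C,T} (+1)
site 3, node ACGJOXY: ACGOY={T} ∩ JX={C,T} → {T} (+0)
site 4, node CO: C={C} ∪ O={T} → {C,T} (+1)
site 4, node COY: CO={C,T} ∩ Y={T} → {T} (+0)
site 4, node ACOY: A={C} ∪ COY={T} → {C,T} (+1)
site 4, node ACGOY: ACOY={C,T} ∪ G={G} → {C,G,T} (+1)
site 4, node JX: J={T} ∪ X={A} → {A,T} (+1)
site 4, node ACGJOXY: ACGOY={C,G,T} ∩ JX={A,T} → {T} (+0)
site 5, node CO: C={G} ∩ O={G} → {G} (+0)
site 5, node COY: CO={G} ∩ Y={G} → {G} (+0)
site 5, node ACOY: A={T} ∪ COY={G} → {G,T} (+1)
site 5, node ACGOY: ACOY={G,T} ∪ G={C} → {C,G,T} (+1)
site 5, node JX: J={A} ∩ X={A} → {A} (+0)
site 5, node ACGJOXY: ACGOY={C,G,T} ∪ JX={A} → {A,C,G,T} (+1)
site 6, node CO: C={G} ∩ O={G} → {G} (+0)
site 6, node COY: CO={G} ∪ Y={A} → {A,G} (+1)
site 6, node ACOY: A={C} ∪ COY={A,G} → {A,C,G} (+1)
site 6, node ACGOY: ACOY={A,C,G} ∪ G={T} → {A,C,G,T} (+1)
site 6, node JX: J={G} ∪ X={T} → {G,T} (+1)
site 6, node ACGJOXY: ACGOY={A,C,G,T} ∩ JX={G,T} → {G,T} (+0)
site 7, node CO: C={A} ∩ O={A} → {A} (+0)
site 7, node COY: CO={A} ∪ Y={G} → {A,G} (+1)
site 7, node ACOY: A={T} ∪ COY={A,G} → {A,G,T} (+1)
site 7, node ACGOY: ACOY={A,G,T} ∩ G={G} → {G} (+0)
site 7, node JX: J={A} ∪ X={C} → {A,C} (+1)
site 7, node ACGJOXY: ACGOY={G} ∪ JX={A,C} → {A,C,G} (+1)
per-site changes: [4, 4, 3, 3, 4, 3, 4, 4]; total = 29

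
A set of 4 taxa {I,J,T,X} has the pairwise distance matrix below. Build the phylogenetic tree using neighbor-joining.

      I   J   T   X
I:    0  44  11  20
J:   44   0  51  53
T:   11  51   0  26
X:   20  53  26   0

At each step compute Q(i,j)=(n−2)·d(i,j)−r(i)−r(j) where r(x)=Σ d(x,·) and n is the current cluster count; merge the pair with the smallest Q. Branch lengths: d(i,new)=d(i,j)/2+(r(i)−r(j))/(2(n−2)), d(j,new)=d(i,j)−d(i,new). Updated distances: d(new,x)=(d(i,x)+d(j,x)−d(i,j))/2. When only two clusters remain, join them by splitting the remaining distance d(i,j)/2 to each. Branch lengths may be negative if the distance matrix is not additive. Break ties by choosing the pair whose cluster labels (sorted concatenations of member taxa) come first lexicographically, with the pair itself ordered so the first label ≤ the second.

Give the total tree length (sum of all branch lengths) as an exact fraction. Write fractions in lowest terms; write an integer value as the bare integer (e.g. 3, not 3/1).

1. join I+T (d=11, Q=-141) ⇒ IT; edges |I|=9/4, |T|=35/4
  updated: d(IT,J)=42, d(IT,X)=35/2
2. join IT+J (d=42, Q=-225/2) ⇒ IJT; edges |IT|=13/4, |J|=155/4
  updated: d(IJT,X)=57/4
3. join IJT+X (d=57/4) ⇒ IJTX; edges |IJT|=57/8, |X|=57/8
final tree: (((I:9/4,T:35/4):13/4,J:155/4):57/8,X:57/8)
total length: 269/4

269/4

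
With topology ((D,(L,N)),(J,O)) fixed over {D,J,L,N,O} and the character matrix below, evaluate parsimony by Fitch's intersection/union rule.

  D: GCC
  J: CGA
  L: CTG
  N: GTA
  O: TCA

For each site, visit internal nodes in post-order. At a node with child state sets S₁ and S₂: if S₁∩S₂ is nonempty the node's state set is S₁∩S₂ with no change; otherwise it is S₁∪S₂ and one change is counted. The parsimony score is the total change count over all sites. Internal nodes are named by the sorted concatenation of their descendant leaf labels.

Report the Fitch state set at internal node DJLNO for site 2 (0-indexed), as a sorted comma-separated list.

[col 0] LN: children L:{C}, N:{G} ∪→ {C,G}; cost 1
[col 0] DLN: children D:{G}, LN:{C,G} ∩→ {G}; cost 0
[col 0] JO: children J:{C}, O:{T} ∪→ {C,T}; cost 1
[col 0] DJLNO: children DLN:{G}, JO:{C,T} ∪→ {C,G,T}; cost 1
[col 1] LN: children L:{T}, N:{T} ∩→ {T}; cost 0
[col 1] DLN: children D:{C}, LN:{T} ∪→ {C,T}; cost 1
[col 1] JO: children J:{G}, O:{C} ∪→ {C,G}; cost 1
[col 1] DJLNO: children DLN:{C,T}, JO:{C,G} ∩→ {C}; cost 0
[col 2] LN: children L:{G}, N:{A} ∪→ {A,G}; cost 1
[col 2] DLN: children D:{C}, LN:{A,G} ∪→ {A,C,G}; cost 1
[col 2] JO: children J:{A}, O:{A} ∩→ {A}; cost 0
[col 2] DJLNO: children DLN:{A,C,G}, JO:{A} ∩→ {A}; cost 0
per-site changes: [3, 2, 2]; total = 7

A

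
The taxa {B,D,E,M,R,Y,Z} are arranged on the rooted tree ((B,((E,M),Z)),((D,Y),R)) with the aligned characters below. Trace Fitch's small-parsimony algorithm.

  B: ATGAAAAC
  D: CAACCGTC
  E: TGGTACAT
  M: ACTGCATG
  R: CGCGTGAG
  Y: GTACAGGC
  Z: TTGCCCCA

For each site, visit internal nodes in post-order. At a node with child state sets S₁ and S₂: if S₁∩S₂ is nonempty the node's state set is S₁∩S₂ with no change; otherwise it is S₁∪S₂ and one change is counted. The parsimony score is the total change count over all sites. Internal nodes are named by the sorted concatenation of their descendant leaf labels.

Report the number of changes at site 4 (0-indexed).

4

site 0, node EM: E={T} ∪ M={A} → {A,T} (+1)
site 0, node EMZ: EM={A,T} ∩ Z={T} → {T} (+0)
site 0, node BEMZ: B={A} ∪ EMZ={T} → {A,T} (+1)
site 0, node DY: D={C} ∪ Y={G} → {C,G} (+1)
site 0, node DRY: DY={C,G} ∩ R={C} → {C} (+0)
site 0, node BDEMRYZ: BEMZ={A,T} ∪ DRY={C} → {A,C,T} (+1)
site 1, node EM: E={G} ∪ M={C} → {C,G} (+1)
site 1, node EMZ: EM={C,G} ∪ Z={T} → {C,G,T} (+1)
site 1, node BEMZ: B={T} ∩ EMZ={C,G,T} → {T} (+0)
site 1, node DY: D={A} ∪ Y={T} → {A,T} (+1)
site 1, node DRY: DY={A,T} ∪ R={G} → {A,G,T} (+1)
site 1, node BDEMRYZ: BEMZ={T} ∩ DRY={A,G,T} → {T} (+0)
site 2, node EM: E={G} ∪ M={T} → {G,T} (+1)
site 2, node EMZ: EM={G,T} ∩ Z={G} → {G} (+0)
site 2, node BEMZ: B={G} ∩ EMZ={G} → {G} (+0)
site 2, node DY: D={A} ∩ Y={A} → {A} (+0)
site 2, node DRY: DY={A} ∪ R={C} → {A,C} (+1)
site 2, node BDEMRYZ: BEMZ={G} ∪ DRY={A,C} → {A,C,G} (+1)
site 3, node EM: E={T} ∪ M={G} → {G,T} (+1)
site 3, node EMZ: EM={G,T} ∪ Z={C} → {C,G,T} (+1)
site 3, node BEMZ: B={A} ∪ EMZ={C,G,T} → {A,C,G,T} (+1)
site 3, node DY: D={C} ∩ Y={C} → {C} (+0)
site 3, node DRY: DY={C} ∪ R={G} → {C,G} (+1)
site 3, node BDEMRYZ: BEMZ={A,C,G,T} ∩ DRY={C,G} → {C,G} (+0)
site 4, node EM: E={A} ∪ M={C} → {A,C} (+1)
site 4, node EMZ: EM={A,C} ∩ Z={C} → {C} (+0)
site 4, node BEMZ: B={A} ∪ EMZ={C} → {A,C} (+1)
site 4, node DY: D={C} ∪ Y={A} → {A,C} (+1)
site 4, node DRY: DY={A,C} ∪ R={T} → {A,C,T} (+1)
site 4, node BDEMRYZ: BEMZ={A,C} ∩ DRY={A,C,T} → {A,C} (+0)
site 5, node EM: E={C} ∪ M={A} → {A,C} (+1)
site 5, node EMZ: EM={A,C} ∩ Z={C} → {C} (+0)
site 5, node BEMZ: B={A} ∪ EMZ={C} → {A,C} (+1)
site 5, node DY: D={G} ∩ Y={G} → {G} (+0)
site 5, node DRY: DY={G} ∩ R={G} → {G} (+0)
site 5, node BDEMRYZ: BEMZ={A,C} ∪ DRY={G} → {A,C,G} (+1)
site 6, node EM: E={A} ∪ M={T} → {A,T} (+1)
site 6, node EMZ: EM={A,T} ∪ Z={C} → {A,C,T} (+1)
site 6, node BEMZ: B={A} ∩ EMZ={A,C,T} → {A} (+0)
site 6, node DY: D={T} ∪ Y={G} → {G,T} (+1)
site 6, node DRY: DY={G,T} ∪ R={A} → {A,G,T} (+1)
site 6, node BDEMRYZ: BEMZ={A} ∩ DRY={A,G,T} → {A} (+0)
site 7, node EM: E={T} ∪ M={G} → {G,T} (+1)
site 7, node EMZ: EM={G,T} ∪ Z={A} → {A,G,T} (+1)
site 7, node BEMZ: B={C} ∪ EMZ={A,G,T} → {A,C,G,T} (+1)
site 7, node DY: D={C} ∩ Y={C} → {C} (+0)
site 7, node DRY: DY={C} ∪ R={G} → {C,G} (+1)
site 7, node BDEMRYZ: BEMZ={A,C,G,T} ∩ DRY={C,G} → {C,G} (+0)
per-site changes: [4, 4, 3, 4, 4, 3, 4, 4]; total = 30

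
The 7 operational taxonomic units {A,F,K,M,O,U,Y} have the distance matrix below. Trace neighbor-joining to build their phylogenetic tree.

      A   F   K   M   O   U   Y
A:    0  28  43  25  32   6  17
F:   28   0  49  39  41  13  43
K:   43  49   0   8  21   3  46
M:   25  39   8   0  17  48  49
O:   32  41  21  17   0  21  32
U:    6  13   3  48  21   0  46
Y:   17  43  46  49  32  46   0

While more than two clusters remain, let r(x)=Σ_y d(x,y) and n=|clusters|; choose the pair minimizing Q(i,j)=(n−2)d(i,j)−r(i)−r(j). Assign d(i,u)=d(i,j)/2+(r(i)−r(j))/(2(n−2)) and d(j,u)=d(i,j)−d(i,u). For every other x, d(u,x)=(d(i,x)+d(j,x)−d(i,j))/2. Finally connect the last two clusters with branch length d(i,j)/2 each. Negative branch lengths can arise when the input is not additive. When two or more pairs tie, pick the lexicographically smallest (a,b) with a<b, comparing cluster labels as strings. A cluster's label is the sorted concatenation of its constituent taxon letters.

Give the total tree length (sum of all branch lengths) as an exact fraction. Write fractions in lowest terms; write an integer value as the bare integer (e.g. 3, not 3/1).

step 1: merge (K,M) at d=8, Q=-316; branch lengths K→12/5, M→28/5; new cluster KM
  updated: d(A,KM)=30, d(F,KM)=40, d(KM,O)=15, d(KM,U)=43/2, d(KM,Y)=87/2
step 2: merge (KM,O) at d=15, Q=-231; branch lengths KM→69/8, O→51/8; new cluster KMO
  updated: d(A,KMO)=47/2, d(F,KMO)=33, d(KMO,U)=55/4, d(KMO,Y)=121/4
step 3: merge (A,Y) at d=17, Q=-639/4; branch lengths A→-43/24, Y→451/24; new cluster AY
  updated: d(AY,F)=27, d(AY,KMO)=147/8, d(AY,U)=35/2
step 4: merge (AY,KMO) at d=147/8, Q=-365/4; branch lengths AY→69/8, KMO→39/4; new cluster AKMOY
  updated: d(AKMOY,F)=333/16, d(AKMOY,U)=103/16
step 5: merge (AKMOY,F) at d=333/16, Q=-161/4; branch lengths AKMOY→57/8, F→219/16; new cluster AFKMOY
  updated: d(AFKMOY,U)=-11/16
step 6: merge (AFKMOY,U) at d=-11/16; branch lengths AFKMOY→-11/32, U→-11/32; new cluster AFKMOUY
final tree: ((((A:-43/24,Y:451/24):69/8,((K:12/5,M:28/5):69/8,O:51/8):39/4):57/8,F:219/16):-11/32,U:-11/32)
total length: 157/2

157/2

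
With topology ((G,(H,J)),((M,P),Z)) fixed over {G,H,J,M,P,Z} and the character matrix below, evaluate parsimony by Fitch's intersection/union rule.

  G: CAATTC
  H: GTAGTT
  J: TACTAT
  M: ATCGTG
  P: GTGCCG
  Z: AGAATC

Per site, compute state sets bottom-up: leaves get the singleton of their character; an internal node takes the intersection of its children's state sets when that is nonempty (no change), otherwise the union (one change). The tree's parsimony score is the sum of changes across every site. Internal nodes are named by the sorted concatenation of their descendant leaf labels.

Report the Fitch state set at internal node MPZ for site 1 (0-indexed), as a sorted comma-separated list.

G,T

HJ@0: {G} ∪ {T} = {G,T} (union, +1)
GHJ@0: {C} ∪ {G,T} = {C,G,T} (union, +1)
MP@0: {A} ∪ {G} = {A,G} (union, +1)
MPZ@0: {A,G} ∩ {A} = {A} (intersection, +0)
GHJMPZ@0: {C,G,T} ∪ {A} = {A,C,G,T} (union, +1)
HJ@1: {T} ∪ {A} = {A,T} (union, +1)
GHJ@1: {A} ∩ {A,T} = {A} (intersection, +0)
MP@1: {T} ∩ {T} = {T} (intersection, +0)
MPZ@1: {T} ∪ {G} = {G,T} (union, +1)
GHJMPZ@1: {A} ∪ {G,T} = {A,G,T} (union, +1)
HJ@2: {A} ∪ {C} = {A,C} (union, +1)
GHJ@2: {A} ∩ {A,C} = {A} (intersection, +0)
MP@2: {C} ∪ {G} = {C,G} (union, +1)
MPZ@2: {C,G} ∪ {A} = {A,C,G} (union, +1)
GHJMPZ@2: {A} ∩ {A,C,G} = {A} (intersection, +0)
HJ@3: {G} ∪ {T} = {G,T} (union, +1)
GHJ@3: {T} ∩ {G,T} = {T} (intersection, +0)
MP@3: {G} ∪ {C} = {C,G} (union, +1)
MPZ@3: {C,G} ∪ {A} = {A,C,G} (union, +1)
GHJMPZ@3: {T} ∪ {A,C,G} = {A,C,G,T} (union, +1)
HJ@4: {T} ∪ {A} = {A,T} (union, +1)
GHJ@4: {T} ∩ {A,T} = {T} (intersection, +0)
MP@4: {T} ∪ {C} = {C,T} (union, +1)
MPZ@4: {C,T} ∩ {T} = {T} (intersection, +0)
GHJMPZ@4: {T} ∩ {T} = {T} (intersection, +0)
HJ@5: {T} ∩ {T} = {T} (intersection, +0)
GHJ@5: {C} ∪ {T} = {C,T} (union, +1)
MP@5: {G} ∩ {G} = {G} (intersection, +0)
MPZ@5: {G} ∪ {C} = {C,G} (union, +1)
GHJMPZ@5: {C,T} ∩ {C,G} = {C} (intersection, +0)
per-site changes: [4, 3, 3, 4, 2, 2]; total = 18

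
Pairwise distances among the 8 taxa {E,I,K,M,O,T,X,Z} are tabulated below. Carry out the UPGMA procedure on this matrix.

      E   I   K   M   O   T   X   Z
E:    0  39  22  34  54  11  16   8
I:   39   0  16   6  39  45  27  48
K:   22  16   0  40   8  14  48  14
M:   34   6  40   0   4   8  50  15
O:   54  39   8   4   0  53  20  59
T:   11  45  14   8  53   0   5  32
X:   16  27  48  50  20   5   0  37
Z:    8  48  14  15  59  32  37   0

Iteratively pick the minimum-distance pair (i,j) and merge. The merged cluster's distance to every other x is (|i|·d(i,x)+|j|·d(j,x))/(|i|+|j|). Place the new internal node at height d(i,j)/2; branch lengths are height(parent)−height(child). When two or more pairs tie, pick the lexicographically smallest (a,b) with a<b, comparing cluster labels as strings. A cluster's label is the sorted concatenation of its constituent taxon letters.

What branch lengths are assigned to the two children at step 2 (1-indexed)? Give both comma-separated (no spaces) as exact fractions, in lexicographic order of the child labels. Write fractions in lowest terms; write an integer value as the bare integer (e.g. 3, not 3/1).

step 1: merge (M,O) at d=4; branch lengths M→2, O→2; new cluster MO
  updated: d(E,MO)=44, d(I,MO)=45/2, d(K,MO)=24, d(MO,T)=61/2, d(MO,X)=35, d(MO,Z)=37
step 2: merge (T,X) at d=5; branch lengths T→5/2, X→5/2; new cluster TX
  updated: d(E,TX)=27/2, d(I,TX)=36, d(K,TX)=31, d(MO,TX)=131/4, d(TX,Z)=69/2
step 3: merge (E,Z) at d=8; branch lengths E→4, Z→4; new cluster EZ
  updated: d(EZ,I)=87/2, d(EZ,K)=18, d(EZ,MO)=81/2, d(EZ,TX)=24
step 4: merge (I,K) at d=16; branch lengths I→8, K→8; new cluster IK
  updated: d(EZ,IK)=123/4, d(IK,MO)=93/4, d(IK,TX)=67/2
step 5: merge (IK,MO) at d=93/4; branch lengths IK→29/8, MO→77/8; new cluster IKMO
  updated: d(EZ,IKMO)=285/8, d(IKMO,TX)=265/8
step 6: merge (EZ,TX) at d=24; branch lengths EZ→8, TX→19/2; new cluster ETXZ
  updated: d(ETXZ,IKMO)=275/8
step 7: merge (ETXZ,IKMO) at d=275/8; branch lengths ETXZ→83/16, IKMO→89/16; new cluster EIKMOTXZ
final tree: (((E:4,Z:4):8,(T:5/2,X:5/2):19/2):83/16,((I:8,K:8):29/8,(M:2,O:2):77/8):89/16)
total length: 149/2

5/2,5/2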